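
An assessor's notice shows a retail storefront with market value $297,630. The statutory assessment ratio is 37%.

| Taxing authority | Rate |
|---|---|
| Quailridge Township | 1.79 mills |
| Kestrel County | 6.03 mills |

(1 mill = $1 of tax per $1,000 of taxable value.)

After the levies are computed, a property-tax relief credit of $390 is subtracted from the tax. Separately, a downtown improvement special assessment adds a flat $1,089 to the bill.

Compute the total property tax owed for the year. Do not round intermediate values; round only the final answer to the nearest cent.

$1,560.16

Assessed value = $297,630 × 0.37 = $110,123.1
Quailridge Township: $110,123.1 × 0.00179 = $197.120349
Kestrel County: $110,123.1 × 0.00603 = $664.042293
Levies subtotal = $861.162642
After credit = $861.162642 − $390 = $471.162642
Total = $471.162642 + $1,089 = $1,560.162642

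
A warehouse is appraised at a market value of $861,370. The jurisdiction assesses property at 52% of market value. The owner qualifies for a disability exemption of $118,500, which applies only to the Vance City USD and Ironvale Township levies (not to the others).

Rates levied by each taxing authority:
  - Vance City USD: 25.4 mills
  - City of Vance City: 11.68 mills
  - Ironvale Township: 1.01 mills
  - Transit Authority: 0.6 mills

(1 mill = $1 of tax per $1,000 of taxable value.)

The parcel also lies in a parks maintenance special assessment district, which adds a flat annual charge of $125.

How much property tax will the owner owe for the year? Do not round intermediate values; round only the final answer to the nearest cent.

Assessed value = $861,370 × 0.52 = $447,912.4
Vance City USD: ($447,912.4 − $118,500) × 0.0254 = $329,412.4 × 0.0254 = $8,367.07496
City of Vance City: $447,912.4 × 0.01168 = $5,231.616832
Ironvale Township: ($447,912.4 − $118,500) × 0.00101 = $329,412.4 × 0.00101 = $332.706524
Transit Authority: $447,912.4 × 0.0006 = $268.74744
Levies subtotal = $14,200.145756
Total = $14,200.145756 + $125 = $14,325.145756

$14,325.15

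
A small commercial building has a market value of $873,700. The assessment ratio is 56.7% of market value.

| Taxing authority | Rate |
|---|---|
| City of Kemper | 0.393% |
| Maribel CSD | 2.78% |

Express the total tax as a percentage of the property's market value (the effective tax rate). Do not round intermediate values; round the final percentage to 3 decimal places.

1.799%

Assessed value = $873,700 × 0.567 = $495,387.9
City of Kemper: $495,387.9 × 0.00393 = $1,946.874447
Maribel CSD: $495,387.9 × 0.0278 = $13,771.78362
Total tax = $15,718.658067
Effective rate = $15,718.658067 ÷ $873,700 = 1.799% of market value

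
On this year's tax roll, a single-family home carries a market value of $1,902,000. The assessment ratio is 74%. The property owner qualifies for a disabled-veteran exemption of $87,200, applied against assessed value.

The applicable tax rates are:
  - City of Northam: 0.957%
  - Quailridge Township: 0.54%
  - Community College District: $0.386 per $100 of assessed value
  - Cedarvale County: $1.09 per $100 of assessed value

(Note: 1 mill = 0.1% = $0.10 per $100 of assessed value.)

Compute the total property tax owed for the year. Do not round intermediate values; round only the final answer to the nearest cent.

$39,251.92

Assessed value = $1,902,000 × 0.74 = $1,407,480
Taxable value = $1,407,480 − $87,200 = $1,320,280
City of Northam: $1,320,280 × 0.00957 = $12,635.0796
Quailridge Township: $1,320,280 × 0.0054 = $7,129.512
Community College District: $1,320,280 × 0.00386 = $5,096.2808
Cedarvale County: $1,320,280 × 0.0109 = $14,391.052
Total = $39,251.9244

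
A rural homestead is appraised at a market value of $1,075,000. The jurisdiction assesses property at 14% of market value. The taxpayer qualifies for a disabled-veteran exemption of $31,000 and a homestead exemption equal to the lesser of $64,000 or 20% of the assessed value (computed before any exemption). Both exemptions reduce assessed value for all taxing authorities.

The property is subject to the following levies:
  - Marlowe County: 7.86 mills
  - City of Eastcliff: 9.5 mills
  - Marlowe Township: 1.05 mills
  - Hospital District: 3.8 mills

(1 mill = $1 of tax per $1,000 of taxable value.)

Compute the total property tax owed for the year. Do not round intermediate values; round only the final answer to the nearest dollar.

Assessed value = $1,075,000 × 0.14 = $150,500
Homestead exemption = min($64,000, 20% × $150,500) = min($64,000, $30,100) = $30,100 (percentage binds)
Taxable value = $150,500 − $31,000 − $30,100 = $89,400
Marlowe County: $89,400 × 0.00786 = $702.684
City of Eastcliff: $89,400 × 0.0095 = $849.3
Marlowe Township: $89,400 × 0.00105 = $93.87
Hospital District: $89,400 × 0.0038 = $339.72
Total = $1,985.574

$1,986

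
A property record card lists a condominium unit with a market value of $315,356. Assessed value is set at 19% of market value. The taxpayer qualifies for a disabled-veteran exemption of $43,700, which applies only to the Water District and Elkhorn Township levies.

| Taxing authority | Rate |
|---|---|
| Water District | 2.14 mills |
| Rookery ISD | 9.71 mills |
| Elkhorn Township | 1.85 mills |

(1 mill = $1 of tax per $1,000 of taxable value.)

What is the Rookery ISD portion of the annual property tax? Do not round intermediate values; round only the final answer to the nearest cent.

Assessed value = $315,356 × 0.19 = $59,917.64
Rookery ISD taxable value = $59,917.64 (exemption does not apply)
Rookery ISD levy = $59,917.64 × 0.00971 = $581.8002844

$581.80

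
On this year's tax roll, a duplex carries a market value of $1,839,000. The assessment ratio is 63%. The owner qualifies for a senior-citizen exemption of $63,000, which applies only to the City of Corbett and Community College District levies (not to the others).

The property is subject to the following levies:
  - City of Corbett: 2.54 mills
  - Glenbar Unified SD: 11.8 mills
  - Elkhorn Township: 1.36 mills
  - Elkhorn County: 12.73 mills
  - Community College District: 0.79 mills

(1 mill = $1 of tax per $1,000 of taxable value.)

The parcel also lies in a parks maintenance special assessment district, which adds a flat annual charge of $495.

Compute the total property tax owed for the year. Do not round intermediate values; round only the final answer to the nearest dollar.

Assessed value = $1,839,000 × 0.63 = $1,158,570
City of Corbett: ($1,158,570 − $63,000) × 0.00254 = $1,095,570 × 0.00254 = $2,782.7478
Glenbar Unified SD: $1,158,570 × 0.0118 = $13,671.126
Elkhorn Township: $1,158,570 × 0.00136 = $1,575.6552
Elkhorn County: $1,158,570 × 0.01273 = $14,748.5961
Community College District: ($1,158,570 − $63,000) × 0.00079 = $1,095,570 × 0.00079 = $865.5003
Levies subtotal = $33,643.6254
Total = $33,643.6254 + $495 = $34,138.6254

$34,139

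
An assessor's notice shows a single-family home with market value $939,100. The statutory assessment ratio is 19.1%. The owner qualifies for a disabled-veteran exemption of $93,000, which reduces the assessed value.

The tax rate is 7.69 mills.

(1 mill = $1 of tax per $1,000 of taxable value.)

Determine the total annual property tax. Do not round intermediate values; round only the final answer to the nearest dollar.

Assessed value = $939,100 × 0.191 = $179,368.1
Taxable value = $179,368.1 − $93,000 = $86,368.1
Tax = $86,368.1 × 0.00769 = $664.170689

$664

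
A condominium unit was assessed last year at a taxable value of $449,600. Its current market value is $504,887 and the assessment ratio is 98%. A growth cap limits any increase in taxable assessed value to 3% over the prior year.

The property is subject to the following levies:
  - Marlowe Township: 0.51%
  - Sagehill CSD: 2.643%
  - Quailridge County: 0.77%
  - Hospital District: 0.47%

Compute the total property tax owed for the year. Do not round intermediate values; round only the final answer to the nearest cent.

$20,343.46

Uncapped assessed value = $504,887 × 0.98 = $494,789.26
Cap limit = $449,600 × 1.03 = $463,088
Taxable assessed value = min($494,789.26, $463,088) = $463,088 (cap binds)
Marlowe Township: $463,088 × 0.0051 = $2,361.7488
Sagehill CSD: $463,088 × 0.02643 = $12,239.41584
Quailridge County: $463,088 × 0.0077 = $3,565.7776
Hospital District: $463,088 × 0.0047 = $2,176.5136
Total = $20,343.45584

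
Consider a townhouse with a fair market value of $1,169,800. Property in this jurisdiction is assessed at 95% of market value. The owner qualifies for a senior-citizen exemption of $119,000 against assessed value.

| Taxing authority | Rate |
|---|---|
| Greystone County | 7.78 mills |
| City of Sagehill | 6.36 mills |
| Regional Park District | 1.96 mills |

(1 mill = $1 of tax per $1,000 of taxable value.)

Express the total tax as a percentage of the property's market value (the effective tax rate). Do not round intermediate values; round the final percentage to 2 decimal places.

1.37%

Assessed value = $1,169,800 × 0.95 = $1,111,310
Taxable value = $1,111,310 − $119,000 = $992,310
Greystone County: $992,310 × 0.00778 = $7,720.1718
City of Sagehill: $992,310 × 0.00636 = $6,311.0916
Regional Park District: $992,310 × 0.00196 = $1,944.9276
Total tax = $15,976.191
Effective rate = $15,976.191 ÷ $1,169,800 = 1.37% of market value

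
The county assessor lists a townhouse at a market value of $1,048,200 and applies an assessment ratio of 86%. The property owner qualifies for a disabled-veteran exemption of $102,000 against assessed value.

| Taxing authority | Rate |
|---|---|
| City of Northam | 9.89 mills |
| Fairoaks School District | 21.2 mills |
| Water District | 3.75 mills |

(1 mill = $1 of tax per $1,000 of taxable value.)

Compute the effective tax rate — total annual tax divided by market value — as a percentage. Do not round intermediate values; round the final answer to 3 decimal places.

2.657%

Assessed value = $1,048,200 × 0.86 = $901,452
Taxable value = $901,452 − $102,000 = $799,452
City of Northam: $799,452 × 0.00989 = $7,906.58028
Fairoaks School District: $799,452 × 0.0212 = $16,948.3824
Water District: $799,452 × 0.00375 = $2,997.945
Total tax = $27,852.90768
Effective rate = $27,852.90768 ÷ $1,048,200 = 2.657% of market value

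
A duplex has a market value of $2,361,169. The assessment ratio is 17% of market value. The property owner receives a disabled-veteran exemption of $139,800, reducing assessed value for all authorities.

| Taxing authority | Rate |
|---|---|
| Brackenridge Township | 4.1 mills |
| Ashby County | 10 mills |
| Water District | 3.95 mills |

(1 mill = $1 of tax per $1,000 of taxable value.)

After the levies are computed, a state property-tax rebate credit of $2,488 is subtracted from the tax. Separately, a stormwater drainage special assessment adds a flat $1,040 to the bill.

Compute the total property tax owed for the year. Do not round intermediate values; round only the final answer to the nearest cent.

$3,273.86

Assessed value = $2,361,169 × 0.17 = $401,398.73
Taxable value = $401,398.73 − $139,800 = $261,598.73
Brackenridge Township: $261,598.73 × 0.0041 = $1,072.554793
Ashby County: $261,598.73 × 0.01 = $2,615.9873
Water District: $261,598.73 × 0.00395 = $1,033.3149835
Levies subtotal = $4,721.8570765
After credit = $4,721.8570765 − $2,488 = $2,233.8570765
Total = $2,233.8570765 + $1,040 = $3,273.8570765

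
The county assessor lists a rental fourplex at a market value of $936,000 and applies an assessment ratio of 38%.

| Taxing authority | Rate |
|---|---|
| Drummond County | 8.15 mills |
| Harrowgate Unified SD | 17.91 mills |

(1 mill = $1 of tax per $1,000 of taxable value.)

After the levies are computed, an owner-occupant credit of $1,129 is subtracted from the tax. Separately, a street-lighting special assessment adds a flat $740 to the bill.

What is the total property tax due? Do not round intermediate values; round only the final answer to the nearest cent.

$8,880.02

Assessed value = $936,000 × 0.38 = $355,680
Drummond County: $355,680 × 0.00815 = $2,898.792
Harrowgate Unified SD: $355,680 × 0.01791 = $6,370.2288
Levies subtotal = $9,269.0208
After credit = $9,269.0208 − $1,129 = $8,140.0208
Total = $8,140.0208 + $740 = $8,880.0208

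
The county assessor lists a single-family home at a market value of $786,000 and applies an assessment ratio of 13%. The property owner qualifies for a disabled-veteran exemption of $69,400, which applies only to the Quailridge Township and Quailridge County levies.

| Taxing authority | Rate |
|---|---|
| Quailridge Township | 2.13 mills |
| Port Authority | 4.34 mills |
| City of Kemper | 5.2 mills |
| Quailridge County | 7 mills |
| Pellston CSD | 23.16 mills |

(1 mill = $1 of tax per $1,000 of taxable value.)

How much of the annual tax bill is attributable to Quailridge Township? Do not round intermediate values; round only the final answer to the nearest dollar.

$70

Assessed value = $786,000 × 0.13 = $102,180
Quailridge Township taxable value = $102,180 − $69,400 = $32,780
Quailridge Township levy = $32,780 × 0.00213 = $69.8214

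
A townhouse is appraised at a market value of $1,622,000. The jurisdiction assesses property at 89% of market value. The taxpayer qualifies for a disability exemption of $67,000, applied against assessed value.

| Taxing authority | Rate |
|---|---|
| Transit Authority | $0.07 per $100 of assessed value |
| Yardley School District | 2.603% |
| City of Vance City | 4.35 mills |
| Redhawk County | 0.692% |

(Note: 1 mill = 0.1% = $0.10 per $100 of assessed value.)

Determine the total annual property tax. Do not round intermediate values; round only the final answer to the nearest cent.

$52,310.04

Assessed value = $1,622,000 × 0.89 = $1,443,580
Taxable value = $1,443,580 − $67,000 = $1,376,580
Transit Authority: $1,376,580 × 0.0007 = $963.606
Yardley School District: $1,376,580 × 0.02603 = $35,832.3774
City of Vance City: $1,376,580 × 0.00435 = $5,988.123
Redhawk County: $1,376,580 × 0.00692 = $9,525.9336
Total = $52,310.04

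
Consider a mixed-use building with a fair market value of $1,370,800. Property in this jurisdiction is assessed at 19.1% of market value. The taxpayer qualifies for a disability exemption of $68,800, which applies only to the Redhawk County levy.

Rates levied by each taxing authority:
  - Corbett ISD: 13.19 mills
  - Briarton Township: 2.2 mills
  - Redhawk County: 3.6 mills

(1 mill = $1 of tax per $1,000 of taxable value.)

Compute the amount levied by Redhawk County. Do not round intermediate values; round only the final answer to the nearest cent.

$694.88

Assessed value = $1,370,800 × 0.191 = $261,822.8
Redhawk County taxable value = $261,822.8 − $68,800 = $193,022.8
Redhawk County levy = $193,022.8 × 0.0036 = $694.88208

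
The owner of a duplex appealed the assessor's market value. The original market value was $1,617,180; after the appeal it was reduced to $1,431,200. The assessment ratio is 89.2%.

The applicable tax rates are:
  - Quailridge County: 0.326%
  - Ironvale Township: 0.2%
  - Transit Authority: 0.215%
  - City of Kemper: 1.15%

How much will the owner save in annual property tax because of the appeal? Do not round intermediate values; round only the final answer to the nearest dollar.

$3,137

Old assessed value = $1,617,180 × 0.892 = $1,442,524.56
New assessed value = $1,431,200 × 0.892 = $1,276,630.4
Combined rate = 0.00326 + 0.002 + 0.00215 + 0.0115 = 0.01891
Old tax = $1,442,524.56 × 0.01891 = $27,278.1394296
New tax = $1,276,630.4 × 0.01891 = $24,141.080864
Reduction = $27,278.1394296 − $24,141.080864 = $3,137.0585656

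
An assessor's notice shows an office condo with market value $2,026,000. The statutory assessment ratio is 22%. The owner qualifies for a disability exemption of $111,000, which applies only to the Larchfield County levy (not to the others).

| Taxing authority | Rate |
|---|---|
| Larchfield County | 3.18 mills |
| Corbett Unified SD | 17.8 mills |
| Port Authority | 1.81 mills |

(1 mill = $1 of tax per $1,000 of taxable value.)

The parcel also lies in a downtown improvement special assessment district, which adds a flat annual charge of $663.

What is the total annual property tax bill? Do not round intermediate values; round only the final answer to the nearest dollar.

Assessed value = $2,026,000 × 0.22 = $445,720
Larchfield County: ($445,720 − $111,000) × 0.00318 = $334,720 × 0.00318 = $1,064.4096
Corbett Unified SD: $445,720 × 0.0178 = $7,933.816
Port Authority: $445,720 × 0.00181 = $806.7532
Levies subtotal = $9,804.9788
Total = $9,804.9788 + $663 = $10,467.9788

$10,468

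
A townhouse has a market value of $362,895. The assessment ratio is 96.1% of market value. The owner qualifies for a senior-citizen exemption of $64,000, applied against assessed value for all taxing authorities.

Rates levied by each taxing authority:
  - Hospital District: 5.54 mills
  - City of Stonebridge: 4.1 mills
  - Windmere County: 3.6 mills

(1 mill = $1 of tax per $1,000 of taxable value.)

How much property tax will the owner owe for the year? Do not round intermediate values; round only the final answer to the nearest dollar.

$3,770

Assessed value = $362,895 × 0.961 = $348,742.095
Taxable value = $348,742.095 − $64,000 = $284,742.095
Hospital District: $284,742.095 × 0.00554 = $1,577.4712063
City of Stonebridge: $284,742.095 × 0.0041 = $1,167.4425895
Windmere County: $284,742.095 × 0.0036 = $1,025.071542
Total = $1,577.4712063 + $1,167.4425895 + $1,025.071542 = $3,769.9853378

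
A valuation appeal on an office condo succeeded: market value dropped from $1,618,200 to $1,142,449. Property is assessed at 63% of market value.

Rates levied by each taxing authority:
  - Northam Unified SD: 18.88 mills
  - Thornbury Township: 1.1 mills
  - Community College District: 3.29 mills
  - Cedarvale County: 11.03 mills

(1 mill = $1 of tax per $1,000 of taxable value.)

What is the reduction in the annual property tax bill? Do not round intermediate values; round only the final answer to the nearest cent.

$10,280.50

Old assessed value = $1,618,200 × 0.63 = $1,019,466
New assessed value = $1,142,449 × 0.63 = $719,742.87
Combined rate = 0.01888 + 0.0011 + 0.00329 + 0.01103 = 0.0343
Old tax = $1,019,466 × 0.0343 = $34,967.6838
New tax = $719,742.87 × 0.0343 = $24,687.180441
Reduction = $34,967.6838 − $24,687.180441 = $10,280.503359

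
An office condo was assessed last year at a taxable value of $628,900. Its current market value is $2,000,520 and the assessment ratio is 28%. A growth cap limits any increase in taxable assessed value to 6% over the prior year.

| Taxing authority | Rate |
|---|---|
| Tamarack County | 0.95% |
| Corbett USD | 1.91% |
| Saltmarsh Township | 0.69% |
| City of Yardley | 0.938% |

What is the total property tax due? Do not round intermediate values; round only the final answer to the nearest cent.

$25,139.33

Uncapped assessed value = $2,000,520 × 0.28 = $560,145.6
Cap limit = $628,900 × 1.06 = $666,634
Taxable assessed value = min($560,145.6, $666,634) = $560,145.6 (cap does not bind)
Tamarack County: $560,145.6 × 0.0095 = $5,321.3832
Corbett USD: $560,145.6 × 0.0191 = $10,698.78096
Saltmarsh Township: $560,145.6 × 0.0069 = $3,865.00464
City of Yardley: $560,145.6 × 0.00938 = $5,254.165728
Total = $25,139.334528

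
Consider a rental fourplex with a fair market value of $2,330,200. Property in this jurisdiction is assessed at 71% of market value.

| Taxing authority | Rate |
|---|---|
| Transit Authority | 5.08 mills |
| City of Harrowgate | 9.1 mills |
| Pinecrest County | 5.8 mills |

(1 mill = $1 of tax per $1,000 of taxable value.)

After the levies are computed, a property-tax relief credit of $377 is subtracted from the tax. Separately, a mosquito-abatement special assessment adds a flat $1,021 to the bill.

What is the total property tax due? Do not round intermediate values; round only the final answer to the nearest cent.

Assessed value = $2,330,200 × 0.71 = $1,654,442
Transit Authority: $1,654,442 × 0.00508 = $8,404.56536
City of Harrowgate: $1,654,442 × 0.0091 = $15,055.4222
Pinecrest County: $1,654,442 × 0.0058 = $9,595.7636
Levies subtotal = $33,055.75116
After credit = $33,055.75116 − $377 = $32,678.75116
Total = $32,678.75116 + $1,021 = $33,699.75116

$33,699.75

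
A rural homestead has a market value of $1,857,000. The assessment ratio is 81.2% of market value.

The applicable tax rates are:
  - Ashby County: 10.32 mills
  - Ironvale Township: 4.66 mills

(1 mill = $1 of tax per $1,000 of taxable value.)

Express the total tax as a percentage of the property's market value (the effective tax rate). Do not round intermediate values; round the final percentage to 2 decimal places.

Assessed value = $1,857,000 × 0.812 = $1,507,884
Ashby County: $1,507,884 × 0.01032 = $15,561.36288
Ironvale Township: $1,507,884 × 0.00466 = $7,026.73944
Total tax = $22,588.10232
Effective rate = $22,588.10232 ÷ $1,857,000 = 1.22% of market value

1.22%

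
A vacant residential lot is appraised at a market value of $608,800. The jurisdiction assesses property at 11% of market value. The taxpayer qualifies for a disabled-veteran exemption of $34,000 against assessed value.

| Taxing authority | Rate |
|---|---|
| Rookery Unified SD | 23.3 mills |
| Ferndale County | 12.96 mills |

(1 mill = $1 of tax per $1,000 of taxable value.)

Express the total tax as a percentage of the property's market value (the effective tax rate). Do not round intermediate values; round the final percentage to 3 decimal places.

0.196%

Assessed value = $608,800 × 0.11 = $66,968
Taxable value = $66,968 − $34,000 = $32,968
Rookery Unified SD: $32,968 × 0.0233 = $768.1544
Ferndale County: $32,968 × 0.01296 = $427.26528
Total tax = $1,195.41968
Effective rate = $1,195.41968 ÷ $608,800 = 0.196% of market value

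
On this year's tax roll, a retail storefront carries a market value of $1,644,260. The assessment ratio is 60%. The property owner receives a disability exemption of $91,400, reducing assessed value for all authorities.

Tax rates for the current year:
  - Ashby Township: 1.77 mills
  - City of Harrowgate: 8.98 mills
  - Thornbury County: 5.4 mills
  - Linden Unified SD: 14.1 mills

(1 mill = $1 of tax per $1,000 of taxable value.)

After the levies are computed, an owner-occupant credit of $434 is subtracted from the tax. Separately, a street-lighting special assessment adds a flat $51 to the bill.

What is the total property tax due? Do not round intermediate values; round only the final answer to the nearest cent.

$26,695.47

Assessed value = $1,644,260 × 0.6 = $986,556
Taxable value = $986,556 − $91,400 = $895,156
Ashby Township: $895,156 × 0.00177 = $1,584.42612
City of Harrowgate: $895,156 × 0.00898 = $8,038.50088
Thornbury County: $895,156 × 0.0054 = $4,833.8424
Linden Unified SD: $895,156 × 0.0141 = $12,621.6996
Levies subtotal = $27,078.469
After credit = $27,078.469 − $434 = $26,644.469
Total = $26,644.469 + $51 = $26,695.469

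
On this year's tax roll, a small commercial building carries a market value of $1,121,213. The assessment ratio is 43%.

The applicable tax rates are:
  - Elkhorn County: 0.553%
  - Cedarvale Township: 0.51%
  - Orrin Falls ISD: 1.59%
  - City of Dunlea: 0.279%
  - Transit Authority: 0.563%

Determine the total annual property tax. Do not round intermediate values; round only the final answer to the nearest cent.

Assessed value = $1,121,213 × 0.43 = $482,121.59
Elkhorn County: $482,121.59 × 0.00553 = $2,666.1323927
Cedarvale Township: $482,121.59 × 0.0051 = $2,458.820109
Orrin Falls ISD: $482,121.59 × 0.0159 = $7,665.733281
City of Dunlea: $482,121.59 × 0.00279 = $1,345.1192361
Transit Authority: $482,121.59 × 0.00563 = $2,714.3445517
Total = $2,666.1323927 + $2,458.820109 + $7,665.733281 + $1,345.1192361 + $2,714.3445517 = $16,850.1495705

$16,850.15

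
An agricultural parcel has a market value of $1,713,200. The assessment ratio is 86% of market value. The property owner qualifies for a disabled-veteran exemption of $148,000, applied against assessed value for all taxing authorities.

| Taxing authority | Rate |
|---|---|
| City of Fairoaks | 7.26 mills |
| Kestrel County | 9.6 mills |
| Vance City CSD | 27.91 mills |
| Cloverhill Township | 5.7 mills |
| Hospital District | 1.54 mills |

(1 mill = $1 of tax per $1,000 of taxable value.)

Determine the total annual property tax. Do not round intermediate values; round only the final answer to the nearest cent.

$68,931.56

Assessed value = $1,713,200 × 0.86 = $1,473,352
Taxable value = $1,473,352 − $148,000 = $1,325,352
City of Fairoaks: $1,325,352 × 0.00726 = $9,622.05552
Kestrel County: $1,325,352 × 0.0096 = $12,723.3792
Vance City CSD: $1,325,352 × 0.02791 = $36,990.57432
Cloverhill Township: $1,325,352 × 0.0057 = $7,554.5064
Hospital District: $1,325,352 × 0.00154 = $2,041.04208
Total = $9,622.05552 + $12,723.3792 + $36,990.57432 + $7,554.5064 + $2,041.04208 = $68,931.55752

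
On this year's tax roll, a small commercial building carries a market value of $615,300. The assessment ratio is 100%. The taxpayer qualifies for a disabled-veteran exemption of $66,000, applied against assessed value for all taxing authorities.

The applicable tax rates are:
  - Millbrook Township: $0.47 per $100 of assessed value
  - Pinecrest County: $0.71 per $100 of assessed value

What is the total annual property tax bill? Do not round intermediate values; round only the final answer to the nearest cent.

$6,481.74

Assessed value = $615,300 × 1 = $615,300
Taxable value = $615,300 − $66,000 = $549,300
Millbrook Township: $549,300 × 0.0047 = $2,581.71
Pinecrest County: $549,300 × 0.0071 = $3,900.03
Total = $2,581.71 + $3,900.03 = $6,481.74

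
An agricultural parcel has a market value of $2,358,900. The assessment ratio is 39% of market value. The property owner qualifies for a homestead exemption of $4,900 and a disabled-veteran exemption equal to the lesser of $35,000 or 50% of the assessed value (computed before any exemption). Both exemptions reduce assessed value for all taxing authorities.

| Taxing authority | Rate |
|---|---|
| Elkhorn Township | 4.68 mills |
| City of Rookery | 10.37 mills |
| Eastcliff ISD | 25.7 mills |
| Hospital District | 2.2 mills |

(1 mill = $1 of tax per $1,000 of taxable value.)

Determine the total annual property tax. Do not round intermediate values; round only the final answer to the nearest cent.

$37,799.05

Assessed value = $2,358,900 × 0.39 = $919,971
Disabled-veteran exemption = min($35,000, 50% × $919,971) = min($35,000, $459,985.5) = $35,000 (dollar cap binds)
Taxable value = $919,971 − $4,900 − $35,000 = $880,071
Elkhorn Township: $880,071 × 0.00468 = $4,118.73228
City of Rookery: $880,071 × 0.01037 = $9,126.33627
Eastcliff ISD: $880,071 × 0.0257 = $22,617.8247
Hospital District: $880,071 × 0.0022 = $1,936.1562
Total = $37,799.04945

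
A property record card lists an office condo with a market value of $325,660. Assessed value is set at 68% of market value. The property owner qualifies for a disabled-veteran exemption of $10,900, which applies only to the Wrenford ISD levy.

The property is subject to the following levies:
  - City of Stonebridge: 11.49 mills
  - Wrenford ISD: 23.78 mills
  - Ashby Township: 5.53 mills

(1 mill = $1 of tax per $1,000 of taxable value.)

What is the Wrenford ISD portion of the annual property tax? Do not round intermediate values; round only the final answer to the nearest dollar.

$5,007

Assessed value = $325,660 × 0.68 = $221,448.8
Wrenford ISD taxable value = $221,448.8 − $10,900 = $210,548.8
Wrenford ISD levy = $210,548.8 × 0.02378 = $5,006.850464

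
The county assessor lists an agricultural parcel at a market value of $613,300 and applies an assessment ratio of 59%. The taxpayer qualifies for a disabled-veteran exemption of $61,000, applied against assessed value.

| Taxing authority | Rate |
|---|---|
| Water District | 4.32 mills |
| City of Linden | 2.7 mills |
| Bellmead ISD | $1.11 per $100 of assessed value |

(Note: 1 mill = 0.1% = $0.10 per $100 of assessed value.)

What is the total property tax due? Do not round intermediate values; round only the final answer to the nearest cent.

$5,451.35

Assessed value = $613,300 × 0.59 = $361,847
Taxable value = $361,847 − $61,000 = $300,847
Water District: $300,847 × 0.00432 = $1,299.65904
City of Linden: $300,847 × 0.0027 = $812.2869
Bellmead ISD: $300,847 × 0.0111 = $3,339.4017
Total = $5,451.34764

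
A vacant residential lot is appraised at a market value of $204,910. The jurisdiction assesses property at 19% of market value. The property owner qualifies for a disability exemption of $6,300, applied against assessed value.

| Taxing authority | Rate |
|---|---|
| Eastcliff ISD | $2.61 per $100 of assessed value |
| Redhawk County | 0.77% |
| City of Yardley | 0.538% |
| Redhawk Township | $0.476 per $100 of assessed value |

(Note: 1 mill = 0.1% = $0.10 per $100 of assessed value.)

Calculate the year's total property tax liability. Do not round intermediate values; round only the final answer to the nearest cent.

Assessed value = $204,910 × 0.19 = $38,932.9
Taxable value = $38,932.9 − $6,300 = $32,632.9
Eastcliff ISD: $32,632.9 × 0.0261 = $851.71869
Redhawk County: $32,632.9 × 0.0077 = $251.27333
City of Yardley: $32,632.9 × 0.00538 = $175.565002
Redhawk Township: $32,632.9 × 0.00476 = $155.332604
Total = $1,433.889626

$1,433.89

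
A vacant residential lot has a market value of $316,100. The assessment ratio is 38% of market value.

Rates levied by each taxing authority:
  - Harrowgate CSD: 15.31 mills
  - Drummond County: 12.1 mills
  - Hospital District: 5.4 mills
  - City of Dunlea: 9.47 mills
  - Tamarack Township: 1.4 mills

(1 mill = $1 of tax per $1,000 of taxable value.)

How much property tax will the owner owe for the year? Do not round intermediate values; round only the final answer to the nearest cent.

Assessed value = $316,100 × 0.38 = $120,118
Harrowgate CSD: $120,118 × 0.01531 = $1,839.00658
Drummond County: $120,118 × 0.0121 = $1,453.4278
Hospital District: $120,118 × 0.0054 = $648.6372
City of Dunlea: $120,118 × 0.00947 = $1,137.51746
Tamarack Township: $120,118 × 0.0014 = $168.1652
Total = $1,839.00658 + $1,453.4278 + $648.6372 + $1,137.51746 + $168.1652 = $5,246.75424

$5,246.75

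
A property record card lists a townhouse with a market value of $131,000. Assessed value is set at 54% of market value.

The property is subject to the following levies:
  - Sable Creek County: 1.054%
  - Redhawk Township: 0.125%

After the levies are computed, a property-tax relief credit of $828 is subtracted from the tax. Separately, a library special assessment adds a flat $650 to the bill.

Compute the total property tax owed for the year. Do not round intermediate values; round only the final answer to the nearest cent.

$656.02

Assessed value = $131,000 × 0.54 = $70,740
Sable Creek County: $70,740 × 0.01054 = $745.5996
Redhawk Township: $70,740 × 0.00125 = $88.425
Levies subtotal = $834.0246
After credit = $834.0246 − $828 = $6.0246
Total = $6.0246 + $650 = $656.0246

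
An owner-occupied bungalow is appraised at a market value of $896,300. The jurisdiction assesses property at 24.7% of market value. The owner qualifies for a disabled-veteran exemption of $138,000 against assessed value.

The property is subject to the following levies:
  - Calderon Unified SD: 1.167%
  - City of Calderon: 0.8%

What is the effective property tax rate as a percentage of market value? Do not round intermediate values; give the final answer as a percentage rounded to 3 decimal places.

0.183%

Assessed value = $896,300 × 0.247 = $221,386.1
Taxable value = $221,386.1 − $138,000 = $83,386.1
Calderon Unified SD: $83,386.1 × 0.01167 = $973.115787
City of Calderon: $83,386.1 × 0.008 = $667.0888
Total tax = $1,640.204587
Effective rate = $1,640.204587 ÷ $896,300 = 0.183% of market value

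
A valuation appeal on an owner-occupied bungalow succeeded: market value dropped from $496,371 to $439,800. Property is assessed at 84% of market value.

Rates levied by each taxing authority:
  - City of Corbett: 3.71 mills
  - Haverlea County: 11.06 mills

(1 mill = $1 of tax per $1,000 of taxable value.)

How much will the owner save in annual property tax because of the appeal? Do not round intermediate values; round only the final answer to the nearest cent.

$701.87

Old assessed value = $496,371 × 0.84 = $416,951.64
New assessed value = $439,800 × 0.84 = $369,432
Combined rate = 0.00371 + 0.01106 = 0.01477
Old tax = $416,951.64 × 0.01477 = $6,158.3757228
New tax = $369,432 × 0.01477 = $5,456.51064
Reduction = $6,158.3757228 − $5,456.51064 = $701.8650828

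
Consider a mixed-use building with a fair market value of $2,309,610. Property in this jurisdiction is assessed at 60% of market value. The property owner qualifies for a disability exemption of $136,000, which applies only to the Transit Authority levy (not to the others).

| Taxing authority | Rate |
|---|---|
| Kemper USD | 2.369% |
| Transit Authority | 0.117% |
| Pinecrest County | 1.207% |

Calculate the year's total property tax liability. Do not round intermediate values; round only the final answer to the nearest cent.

$51,017.22

Assessed value = $2,309,610 × 0.6 = $1,385,766
Kemper USD: $1,385,766 × 0.02369 = $32,828.79654
Transit Authority: ($1,385,766 − $136,000) × 0.00117 = $1,249,766 × 0.00117 = $1,462.22622
Pinecrest County: $1,385,766 × 0.01207 = $16,726.19562
Total = $51,017.21838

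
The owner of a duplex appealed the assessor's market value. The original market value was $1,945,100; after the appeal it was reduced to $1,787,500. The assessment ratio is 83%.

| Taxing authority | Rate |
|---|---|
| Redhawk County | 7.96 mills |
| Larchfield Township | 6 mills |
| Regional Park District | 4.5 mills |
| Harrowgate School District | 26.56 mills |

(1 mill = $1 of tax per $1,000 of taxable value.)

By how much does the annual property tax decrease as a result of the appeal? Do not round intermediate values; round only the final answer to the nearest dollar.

Old assessed value = $1,945,100 × 0.83 = $1,614,433
New assessed value = $1,787,500 × 0.83 = $1,483,625
Combined rate = 0.00796 + 0.006 + 0.0045 + 0.02656 = 0.04502
Old tax = $1,614,433 × 0.04502 = $72,681.77366
New tax = $1,483,625 × 0.04502 = $66,792.7975
Reduction = $72,681.77366 − $66,792.7975 = $5,888.97616

$5,889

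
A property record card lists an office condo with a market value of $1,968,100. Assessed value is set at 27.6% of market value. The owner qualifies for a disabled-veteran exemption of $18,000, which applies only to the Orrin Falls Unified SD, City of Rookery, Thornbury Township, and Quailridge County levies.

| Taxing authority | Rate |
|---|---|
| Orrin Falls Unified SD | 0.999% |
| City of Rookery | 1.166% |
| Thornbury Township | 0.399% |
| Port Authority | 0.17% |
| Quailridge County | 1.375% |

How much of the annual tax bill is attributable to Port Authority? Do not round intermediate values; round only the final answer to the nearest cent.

$923.43

Assessed value = $1,968,100 × 0.276 = $543,195.6
Port Authority taxable value = $543,195.6 (exemption does not apply)
Port Authority levy = $543,195.6 × 0.0017 = $923.43252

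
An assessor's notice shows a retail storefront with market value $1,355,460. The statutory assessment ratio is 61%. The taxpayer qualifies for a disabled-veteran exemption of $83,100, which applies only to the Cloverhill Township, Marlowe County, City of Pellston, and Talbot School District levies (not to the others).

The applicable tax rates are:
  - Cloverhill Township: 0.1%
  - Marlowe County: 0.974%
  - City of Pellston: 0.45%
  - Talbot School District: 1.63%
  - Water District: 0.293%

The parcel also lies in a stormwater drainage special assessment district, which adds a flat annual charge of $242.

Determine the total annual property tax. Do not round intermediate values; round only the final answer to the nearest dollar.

$26,122

Assessed value = $1,355,460 × 0.61 = $826,830.6
Cloverhill Township: ($826,830.6 − $83,100) × 0.001 = $743,730.6 × 0.001 = $743.7306
Marlowe County: ($826,830.6 − $83,100) × 0.00974 = $743,730.6 × 0.00974 = $7,243.936044
City of Pellston: ($826,830.6 − $83,100) × 0.0045 = $743,730.6 × 0.0045 = $3,346.7877
Talbot School District: ($826,830.6 − $83,100) × 0.0163 = $743,730.6 × 0.0163 = $12,122.80878
Water District: $826,830.6 × 0.00293 = $2,422.613658
Levies subtotal = $25,879.876782
Total = $25,879.876782 + $242 = $26,121.876782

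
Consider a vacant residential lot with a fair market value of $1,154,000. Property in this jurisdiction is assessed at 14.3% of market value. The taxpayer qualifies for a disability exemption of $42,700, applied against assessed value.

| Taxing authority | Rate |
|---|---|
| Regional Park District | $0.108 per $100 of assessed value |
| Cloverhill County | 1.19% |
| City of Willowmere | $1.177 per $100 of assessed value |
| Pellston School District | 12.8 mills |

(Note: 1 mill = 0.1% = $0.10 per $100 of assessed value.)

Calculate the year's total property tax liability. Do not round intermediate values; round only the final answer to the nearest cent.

Assessed value = $1,154,000 × 0.143 = $165,022
Taxable value = $165,022 − $42,700 = $122,322
Regional Park District: $122,322 × 0.00108 = $132.10776
Cloverhill County: $122,322 × 0.0119 = $1,455.6318
City of Willowmere: $122,322 × 0.01177 = $1,439.72994
Pellston School District: $122,322 × 0.0128 = $1,565.7216
Total = $4,593.1911

$4,593.19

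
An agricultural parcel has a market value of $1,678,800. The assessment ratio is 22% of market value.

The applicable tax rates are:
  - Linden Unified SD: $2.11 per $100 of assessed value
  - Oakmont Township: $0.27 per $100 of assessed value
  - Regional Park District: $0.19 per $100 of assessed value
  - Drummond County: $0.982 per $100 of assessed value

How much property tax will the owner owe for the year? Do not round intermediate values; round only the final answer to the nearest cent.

$13,118.81

Assessed value = $1,678,800 × 0.22 = $369,336
Linden Unified SD: $369,336 × 0.0211 = $7,792.9896
Oakmont Township: $369,336 × 0.0027 = $997.2072
Regional Park District: $369,336 × 0.0019 = $701.7384
Drummond County: $369,336 × 0.00982 = $3,626.87952
Total = $7,792.9896 + $997.2072 + $701.7384 + $3,626.87952 = $13,118.81472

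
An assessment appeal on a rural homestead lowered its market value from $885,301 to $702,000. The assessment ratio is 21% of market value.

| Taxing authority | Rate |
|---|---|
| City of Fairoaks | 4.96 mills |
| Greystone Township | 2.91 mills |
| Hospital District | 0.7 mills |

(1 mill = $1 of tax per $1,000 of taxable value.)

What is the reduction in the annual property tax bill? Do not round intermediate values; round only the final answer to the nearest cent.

$329.89

Old assessed value = $885,301 × 0.21 = $185,913.21
New assessed value = $702,000 × 0.21 = $147,420
Combined rate = 0.00496 + 0.00291 + 0.0007 = 0.00857
Old tax = $185,913.21 × 0.00857 = $1,593.2762097
New tax = $147,420 × 0.00857 = $1,263.3894
Reduction = $1,593.2762097 − $1,263.3894 = $329.8868097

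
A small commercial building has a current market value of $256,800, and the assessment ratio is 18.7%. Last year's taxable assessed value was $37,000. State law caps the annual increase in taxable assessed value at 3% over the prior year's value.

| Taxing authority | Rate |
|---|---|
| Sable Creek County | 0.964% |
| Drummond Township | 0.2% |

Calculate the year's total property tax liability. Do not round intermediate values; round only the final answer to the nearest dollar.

Uncapped assessed value = $256,800 × 0.187 = $48,021.6
Cap limit = $37,000 × 1.03 = $38,110
Taxable assessed value = min($48,021.6, $38,110) = $38,110 (cap binds)
Sable Creek County: $38,110 × 0.00964 = $367.3804
Drummond Township: $38,110 × 0.002 = $76.22
Total = $443.6004

$444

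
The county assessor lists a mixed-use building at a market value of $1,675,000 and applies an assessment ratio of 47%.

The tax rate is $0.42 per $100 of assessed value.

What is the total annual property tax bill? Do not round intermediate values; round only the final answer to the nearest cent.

Assessed value = $1,675,000 × 0.47 = $787,250
Tax = $787,250 × 0.0042 = $3,306.45

$3,306.45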